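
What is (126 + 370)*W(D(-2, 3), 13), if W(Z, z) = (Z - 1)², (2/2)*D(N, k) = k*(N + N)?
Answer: 83824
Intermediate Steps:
D(N, k) = 2*N*k (D(N, k) = k*(N + N) = k*(2*N) = 2*N*k)
W(Z, z) = (-1 + Z)²
(126 + 370)*W(D(-2, 3), 13) = (126 + 370)*(-1 + 2*(-2)*3)² = 496*(-1 - 12)² = 496*(-13)² = 496*169 = 83824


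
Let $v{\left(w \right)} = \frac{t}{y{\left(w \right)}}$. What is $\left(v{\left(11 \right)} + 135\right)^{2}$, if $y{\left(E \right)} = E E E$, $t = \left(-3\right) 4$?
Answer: $\frac{32282386929}{1771561} \approx 18223.0$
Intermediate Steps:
$t = -12$
$y{\left(E \right)} = E^{3}$ ($y{\left(E \right)} = E^{2} E = E^{3}$)
$v{\left(w \right)} = - \frac{12}{w^{3}}$
$\left(v{\left(11 \right)} + 135\right)^{2} = \left(- \frac{12}{1331} + 135\right)^{2} = \left(\frac{179673}{1331}\right)^{2} = \frac{32282386929}{1771561}$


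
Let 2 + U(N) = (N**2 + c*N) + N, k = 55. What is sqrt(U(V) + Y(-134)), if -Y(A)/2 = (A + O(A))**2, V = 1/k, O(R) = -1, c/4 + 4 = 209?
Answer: 8*I*sqrt(1722221)/55 ≈ 190.89*I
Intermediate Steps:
c = 820 (c = -16 + 4*209 = -16 + 836 = 820)
V = 1/55 ≈ 0.018182
Y(A) = -2*(-1 + A)**2 (Y(A) = -2*(A - 1)**2 = -2*(-1 + A)**2)
U(N) = -2 + N**2 + 821*N (U(N) = -2 + ((N**2 + 820*N) + N) = -2 + (N**2 + 821*N) = -2 + N**2 + 821*N)
sqrt(U(V) + Y(-134)) = sqrt((-2 + (1/55)**2 + 821*(1/55)) - 2*(-1 - 134)**2) = sqrt((-2 + 1/3025 + 821/55) - 2*(-135)**2) = sqrt(39106/3025 - 2*18225) = sqrt(39106/3025 - 36450) = sqrt(-110222144/3025) = 8*I*sqrt(1722221)/55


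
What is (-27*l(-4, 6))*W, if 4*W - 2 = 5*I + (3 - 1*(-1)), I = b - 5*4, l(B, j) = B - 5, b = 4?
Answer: -8991/2 ≈ -4495.5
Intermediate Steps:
l(B, j) = -5 + B
I = -16 (I = 4 - 5*4 = 4 - 20 = -16)
W = -37/2 (W = 1/2 + (5*(-16) + (3 - 1*(-1)))/4 = 1/2 + (-80 + (3 + 1))/4 = 1/2 + (-80 + 4)/4 = 1/2 + (1/4)*(-76) = 1/2 - 19 = -37/2 ≈ -18.500)
(-27*l(-4, 6))*W = -27*(-5 - 4)*(-37/2) = -27*(-9)*(-37/2) = 243*(-37/2) = -8991/2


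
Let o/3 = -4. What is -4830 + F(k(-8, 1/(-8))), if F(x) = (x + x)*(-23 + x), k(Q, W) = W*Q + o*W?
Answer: -9865/2 ≈ -4932.5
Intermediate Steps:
o = -12 (o = 3*(-4) = -12)
k(Q, W) = -12*W + Q*W (k(Q, W) = W*Q - 12*W = Q*W - 12*W = -12*W + Q*W)
F(x) = 2*x*(-23 + x) (F(x) = (2*x)*(-23 + x) = 2*x*(-23 + x))
-4830 + F(k(-8, 1/(-8))) = -4830 + 2*((1/(-8))*(-12 - 8))*(-23 + (1/(-8))*(-12 - 8)) = -4830 + 2*((1*(-⅛))*(-20))*(-23 + (1*(-⅛))*(-20)) = -4830 + 2*(-⅛*(-20))*(-23 - ⅛*(-20)) = -4830 + 2*(5/2)*(-23 + 5/2) = -4830 + 2*(5/2)*(-41/2) = -4830 - 205/2 = -9865/2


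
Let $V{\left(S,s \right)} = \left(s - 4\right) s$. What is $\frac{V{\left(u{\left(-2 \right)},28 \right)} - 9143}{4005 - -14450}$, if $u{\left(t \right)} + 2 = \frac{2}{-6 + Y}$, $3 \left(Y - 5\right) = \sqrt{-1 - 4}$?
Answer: $- \frac{8471}{18455} \approx -0.45901$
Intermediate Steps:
$Y = 5 + \frac{i \sqrt{5}}{3}$ ($Y = 5 + \frac{\sqrt{-1 - 4}}{3} = 5 + \frac{\sqrt{-5}}{3} = 5 + \frac{i \sqrt{5}}{3} \approx 5.0 + 0.74536 i$)
$u{\left(t \right)} = -2 + \frac{2}{-1 + \frac{i \sqrt{5}}{3}}$ ($u{\left(t \right)} = -2 + \frac{2}{-6 + \left(5 + \frac{i \sqrt{5}}{3}\right)} = -2 + \frac{2}{-1 + \frac{i \sqrt{5}}{3}}$)
$V{\left(S,s \right)} = s \left(-4 + s\right)$ ($V{\left(S,s \right)} = \left(-4 + s\right) s = s \left(-4 + s\right)$)
$\frac{V{\left(u{\left(-2 \right)},28 \right)} - 9143}{4005 - -14450} = \frac{28 \left(-4 + 28\right) - 9143}{4005 - -14450} = \frac{28 \cdot 24 - 9143}{4005 + 14450} = \frac{672 - 9143}{18455} = \left(-8471\right) \frac{1}{18455} = - \frac{8471}{18455}$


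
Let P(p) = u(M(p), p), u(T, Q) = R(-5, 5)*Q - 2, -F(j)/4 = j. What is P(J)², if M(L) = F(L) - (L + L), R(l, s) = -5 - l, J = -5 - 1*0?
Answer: 4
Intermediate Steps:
F(j) = -4*j
J = -5 (J = -5 + 0 = -5)
M(L) = -6*L (M(L) = -4*L - (L + L) = -4*L - 2*L = -6*L)
u(T, Q) = -2 (u(T, Q) = (-5 - 1*(-5))*Q - 2 = (-5 + 5)*Q - 2 = 0*Q - 2 = 0 - 2 = -2)
P(p) = -2
P(J)² = (-2)² = 4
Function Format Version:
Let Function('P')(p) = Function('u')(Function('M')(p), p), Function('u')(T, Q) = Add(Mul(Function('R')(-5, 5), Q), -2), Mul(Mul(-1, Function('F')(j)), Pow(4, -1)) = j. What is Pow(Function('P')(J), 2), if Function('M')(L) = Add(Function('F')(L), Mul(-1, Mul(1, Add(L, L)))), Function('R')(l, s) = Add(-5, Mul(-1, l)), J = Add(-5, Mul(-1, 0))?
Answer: 4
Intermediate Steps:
Function('F')(j) = Mul(-4, j)
J = -5 (J = Add(-5, 0) = -5)
Function('M')(L) = Mul(-6, L) (Function('M')(L) = Add(Mul(-4, L), Mul(-1, Mul(1, Add(L, L)))) = Add(Mul(-4, L), Mul(-1, Mul(1, Mul(2, L)))) = Add(Mul(-4, L), Mul(-1, Mul(2, L))) = Add(Mul(-4, L), Mul(-2, L)) = Mul(-6, L))
Function('u')(T, Q) = -2 (Function('u')(T, Q) = Add(Mul(Add(-5, Mul(-1, -5)), Q), -2) = Add(Mul(Add(-5, 5), Q), -2) = Add(Mul(0, Q), -2) = Add(0, -2) = -2)
Function('P')(p) = -2
Pow(Function('P')(J), 2) = Pow(-2, 2) = 4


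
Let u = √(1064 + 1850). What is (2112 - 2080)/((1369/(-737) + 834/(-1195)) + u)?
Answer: 63428756105440/2255204808433881 + 24821085159200*√2914/2255204808433881 ≈ 0.62225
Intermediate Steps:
u = √2914 ≈ 53.981
(2112 - 2080)/((1369/(-737) + 834/(-1195)) + u) = (2112 - 2080)/((1369/(-737) + 834/(-1195)) + √2914) = 32/((1369*(-1/737) + 834*(-1/1195)) + √2914) = 32/((-1369/737 - 834/1195) + √2914) = 32/(-2250613/880715 + √2914)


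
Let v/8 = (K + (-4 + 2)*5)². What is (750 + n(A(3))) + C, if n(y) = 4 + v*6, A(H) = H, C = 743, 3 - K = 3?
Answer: 6297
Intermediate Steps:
K = 0 (K = 3 - 1*3 = 3 - 3 = 0)
v = 800 (v = 8*(0 + (-4 + 2)*5)² = 8*(0 - 2*5)² = 8*(0 - 10)² = 8*(-10)² = 8*100 = 800)
n(y) = 4804 (n(y) = 4 + 800*6 = 4 + 4800 = 4804)
(750 + n(A(3))) + C = (750 + 4804) + 743 = 5554 + 743 = 6297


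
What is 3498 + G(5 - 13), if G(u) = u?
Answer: 3490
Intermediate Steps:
3498 + G(5 - 13) = 3498 + (5 - 13) = 3498 - 8 = 3490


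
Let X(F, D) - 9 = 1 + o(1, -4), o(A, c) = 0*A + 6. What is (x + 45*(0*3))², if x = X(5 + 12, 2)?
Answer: 256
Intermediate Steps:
o(A, c) = 6 (o(A, c) = 0 + 6 = 6)
X(F, D) = 16 (X(F, D) = 9 + (1 + 6) = 9 + 7 = 16)
x = 16
(x + 45*(0*3))² = (16 + 45*(0*3))² = (16 + 45*0)² = (16 + 0)² = 16² = 256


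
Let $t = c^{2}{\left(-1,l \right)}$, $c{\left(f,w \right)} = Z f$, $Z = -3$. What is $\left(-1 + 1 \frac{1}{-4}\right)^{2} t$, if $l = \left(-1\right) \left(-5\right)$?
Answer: $\frac{225}{16} \approx 14.063$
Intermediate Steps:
$l = 5$
$c{\left(f,w \right)} = - 3 f$
$t = 9$ ($t = \left(\left(-3\right) \left(-1\right)\right)^{2} = 3^{2} = 9$)
$\left(-1 + 1 \frac{1}{-4}\right)^{2} t = \left(-1 + 1 \frac{1}{-4}\right)^{2} \cdot 9 = \left(-1 + 1 \left(- \frac{1}{4}\right)\right)^{2} \cdot 9 = \left(-1 - \frac{1}{4}\right)^{2} \cdot 9 = \left(- \frac{5}{4}\right)^{2} \cdot 9 = \frac{25}{16} \cdot 9 = \frac{225}{16}$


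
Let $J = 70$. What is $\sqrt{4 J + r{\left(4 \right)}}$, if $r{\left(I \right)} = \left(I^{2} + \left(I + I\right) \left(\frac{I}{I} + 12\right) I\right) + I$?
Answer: $2 \sqrt{179} \approx 26.758$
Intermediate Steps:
$r{\left(I \right)} = I + 27 I^{2}$ ($r{\left(I \right)} = \left(I^{2} + 2 I \left(1 + 12\right) I\right) + I = \left(I^{2} + 2 I 13 I\right) + I = \left(I^{2} + 26 I I\right) + I = \left(I^{2} + 26 I^{2}\right) + I = 27 I^{2} + I = I + 27 I^{2}$)
$\sqrt{4 J + r{\left(4 \right)}} = \sqrt{4 \cdot 70 + 4 \left(1 + 27 \cdot 4\right)} = \sqrt{280 + 4 \left(1 + 108\right)} = \sqrt{280 + 4 \cdot 109} = \sqrt{280 + 436} = \sqrt{716} = 2 \sqrt{179}$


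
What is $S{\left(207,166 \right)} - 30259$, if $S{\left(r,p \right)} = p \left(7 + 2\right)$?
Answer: $-28765$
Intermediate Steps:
$S{\left(r,p \right)} = 9 p$ ($S{\left(r,p \right)} = p 9 = 9 p$)
$S{\left(207,166 \right)} - 30259 = 9 \cdot 166 - 30259 = 1494 - 30259 = -28765$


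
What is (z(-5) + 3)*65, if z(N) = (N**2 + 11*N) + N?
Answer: -2080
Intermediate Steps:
z(N) = N**2 + 12*N
(z(-5) + 3)*65 = (-5*(12 - 5) + 3)*65 = (-5*7 + 3)*65 = (-35 + 3)*65 = -32*65 = -2080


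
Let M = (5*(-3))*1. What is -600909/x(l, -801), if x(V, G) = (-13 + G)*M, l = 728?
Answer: -200303/4070 ≈ -49.214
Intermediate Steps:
M = -15 (M = -15*1 = -15)
x(V, G) = 195 - 15*G (x(V, G) = (-13 + G)*(-15) = 195 - 15*G)
-600909/x(l, -801) = -600909/(195 - 15*(-801)) = -600909/(195 + 12015) = -600909/12210 = -600909*1/12210 = -200303/4070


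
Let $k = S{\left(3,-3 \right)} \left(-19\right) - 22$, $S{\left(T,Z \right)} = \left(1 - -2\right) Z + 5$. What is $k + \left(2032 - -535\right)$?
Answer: $2621$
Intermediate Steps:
$S{\left(T,Z \right)} = 5 + 3 Z$ ($S{\left(T,Z \right)} = \left(1 + 2\right) Z + 5 = 3 Z + 5 = 5 + 3 Z$)
$k = 54$ ($k = \left(5 + 3 \left(-3\right)\right) \left(-19\right) - 22 = \left(5 - 9\right) \left(-19\right) - 22 = \left(-4\right) \left(-19\right) - 22 = 76 - 22 = 54$)
$k + \left(2032 - -535\right) = 54 + \left(2032 - -535\right) = 54 + \left(2032 + 535\right) = 54 + 2567 = 2621$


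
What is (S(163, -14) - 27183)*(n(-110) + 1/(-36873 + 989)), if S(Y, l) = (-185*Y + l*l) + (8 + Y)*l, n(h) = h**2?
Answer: -6462579202716/8971 ≈ -7.2039e+8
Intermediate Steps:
S(Y, l) = l**2 - 185*Y + l*(8 + Y) (S(Y, l) = (-185*Y + l**2) + l*(8 + Y) = (l**2 - 185*Y) + l*(8 + Y) = l**2 - 185*Y + l*(8 + Y))
(S(163, -14) - 27183)*(n(-110) + 1/(-36873 + 989)) = (((-14)**2 - 185*163 + 8*(-14) + 163*(-14)) - 27183)*((-110)**2 + 1/(-36873 + 989)) = ((196 - 30155 - 112 - 2282) - 27183)*(12100 + 1/(-35884)) = (-32353 - 27183)*(12100 - 1/35884) = -59536*434196399/35884 = -6462579202716/8971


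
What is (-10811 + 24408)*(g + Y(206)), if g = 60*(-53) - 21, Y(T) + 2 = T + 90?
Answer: -39526479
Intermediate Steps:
Y(T) = 88 + T (Y(T) = -2 + (T + 90) = -2 + (90 + T) = 88 + T)
g = -3201 (g = -3180 - 21 = -3201)
(-10811 + 24408)*(g + Y(206)) = (-10811 + 24408)*(-3201 + (88 + 206)) = 13597*(-3201 + 294) = 13597*(-2907) = -39526479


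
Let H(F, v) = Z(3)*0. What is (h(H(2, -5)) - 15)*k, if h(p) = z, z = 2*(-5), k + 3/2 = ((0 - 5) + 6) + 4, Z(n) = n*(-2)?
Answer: -175/2 ≈ -87.500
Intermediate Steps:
Z(n) = -2*n
H(F, v) = 0 (H(F, v) = -2*3*0 = -6*0 = 0)
k = 7/2 (k = -3/2 + (((0 - 5) + 6) + 4) = -3/2 + ((-5 + 6) + 4) = -3/2 + (1 + 4) = -3/2 + 5 = 7/2 ≈ 3.5000)
z = -10
h(p) = -10
(h(H(2, -5)) - 15)*k = (-10 - 15)*(7/2) = -25*7/2 = -175/2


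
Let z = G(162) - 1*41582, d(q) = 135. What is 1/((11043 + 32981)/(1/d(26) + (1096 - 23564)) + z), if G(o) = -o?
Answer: -3033179/126622967416 ≈ -2.3954e-5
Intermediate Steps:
z = -41744 (z = -1*162 - 1*41582 = -162 - 41582 = -41744)
1/((11043 + 32981)/(1/d(26) + (1096 - 23564)) + z) = 1/((11043 + 32981)/(1/135 + (1096 - 23564)) - 41744) = 1/(44024/(1/135 - 22468) - 41744) = 1/(44024/(-3033179/135) - 41744) = 1/(44024*(-135/3033179) - 41744) = 1/(-5943240/3033179 - 41744) = 1/(-126622967416/3033179) = -3033179/126622967416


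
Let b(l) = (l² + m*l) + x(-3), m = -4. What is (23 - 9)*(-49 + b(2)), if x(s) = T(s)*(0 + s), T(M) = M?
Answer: -616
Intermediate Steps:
x(s) = s² (x(s) = s*(0 + s) = s*s = s²)
b(l) = 9 + l² - 4*l (b(l) = (l² - 4*l) + (-3)² = (l² - 4*l) + 9 = 9 + l² - 4*l)
(23 - 9)*(-49 + b(2)) = (23 - 9)*(-49 + (9 + 2² - 4*2)) = 14*(-49 + (9 + 4 - 8)) = 14*(-49 + 5) = 14*(-44) = -616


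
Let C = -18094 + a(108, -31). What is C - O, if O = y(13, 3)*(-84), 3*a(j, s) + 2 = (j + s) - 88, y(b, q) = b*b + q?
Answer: -10951/3 ≈ -3650.3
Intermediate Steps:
y(b, q) = q + b**2 (y(b, q) = b**2 + q = q + b**2)
a(j, s) = -30 + j/3 + s/3 (a(j, s) = -2/3 + ((j + s) - 88)/3 = -2/3 + (-88 + j + s)/3 = -2/3 + (-88/3 + j/3 + s/3) = -30 + j/3 + s/3)
O = -14448 (O = (3 + 13**2)*(-84) = (3 + 169)*(-84) = 172*(-84) = -14448)
C = -54295/3 (C = -18094 + (-30 + (1/3)*108 + (1/3)*(-31)) = -18094 + (-30 + 36 - 31/3) = -18094 - 13/3 = -54295/3 ≈ -18098.)
C - O = -54295/3 - 1*(-14448) = -54295/3 + 14448 = -10951/3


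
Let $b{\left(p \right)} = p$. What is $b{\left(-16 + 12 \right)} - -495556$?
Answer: $495552$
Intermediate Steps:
$b{\left(-16 + 12 \right)} - -495556 = \left(-16 + 12\right) - -495556 = -4 + 495556 = 495552$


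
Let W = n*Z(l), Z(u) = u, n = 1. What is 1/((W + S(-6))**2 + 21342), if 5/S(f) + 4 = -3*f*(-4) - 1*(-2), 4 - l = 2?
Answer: 5476/116889241 ≈ 4.6848e-5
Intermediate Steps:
l = 2 (l = 4 - 1*2 = 4 - 2 = 2)
S(f) = 5/(-2 + 12*f) (S(f) = 5/(-4 + (-3*f*(-4) - 1*(-2))) = 5/(-4 + (12*f + 2)) = 5/(-4 + (2 + 12*f)) = 5/(-2 + 12*f))
W = 2 (W = 1*2 = 2)
1/((W + S(-6))**2 + 21342) = 1/((2 + 5/(2*(-1 + 6*(-6))))**2 + 21342) = 1/((2 + 5/(2*(-1 - 36)))**2 + 21342) = 1/((2 + (5/2)/(-37))**2 + 21342) = 1/((2 + (5/2)*(-1/37))**2 + 21342) = 1/((2 - 5/74)**2 + 21342) = 1/((143/74)**2 + 21342) = 1/(20449/5476 + 21342) = 1/(116889241/5476) = 5476/116889241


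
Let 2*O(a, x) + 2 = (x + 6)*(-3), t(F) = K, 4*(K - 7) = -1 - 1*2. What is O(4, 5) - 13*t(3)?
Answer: -395/4 ≈ -98.750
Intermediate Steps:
K = 25/4 (K = 7 + (-1 - 1*2)/4 = 7 + (-1 - 2)/4 = 7 + (¼)*(-3) = 7 - ¾ = 25/4 ≈ 6.2500)
t(F) = 25/4
O(a, x) = -10 - 3*x/2 (O(a, x) = -1 + ((x + 6)*(-3))/2 = -1 + ((6 + x)*(-3))/2 = -1 + (-18 - 3*x)/2 = -1 + (-9 - 3*x/2) = -10 - 3*x/2)
O(4, 5) - 13*t(3) = (-10 - 3/2*5) - 13*25/4 = (-10 - 15/2) - 325/4 = -35/2 - 325/4 = -395/4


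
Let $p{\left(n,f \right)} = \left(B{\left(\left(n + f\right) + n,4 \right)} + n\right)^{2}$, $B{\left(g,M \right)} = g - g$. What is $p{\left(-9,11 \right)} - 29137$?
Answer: $-29056$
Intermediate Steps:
$B{\left(g,M \right)} = 0$
$p{\left(n,f \right)} = n^{2}$ ($p{\left(n,f \right)} = \left(0 + n\right)^{2} = n^{2}$)
$p{\left(-9,11 \right)} - 29137 = \left(-9\right)^{2} - 29137 = 81 - 29137 = -29056$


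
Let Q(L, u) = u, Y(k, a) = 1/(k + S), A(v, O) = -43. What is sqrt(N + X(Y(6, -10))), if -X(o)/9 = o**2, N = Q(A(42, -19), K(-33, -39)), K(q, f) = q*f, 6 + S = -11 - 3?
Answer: 3*sqrt(28027)/14 ≈ 35.874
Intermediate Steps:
S = -20 (S = -6 + (-11 - 3) = -6 - 14 = -20)
Y(k, a) = 1/(-20 + k) (Y(k, a) = 1/(k - 20) = 1/(-20 + k))
K(q, f) = f*q
N = 1287 (N = -39*(-33) = 1287)
X(o) = -9*o**2
sqrt(N + X(Y(6, -10))) = sqrt(1287 - 9/(-20 + 6)**2) = sqrt(1287 - 9*(1/(-14))**2) = sqrt(1287 - 9*(-1/14)**2) = sqrt(1287 - 9*1/196) = sqrt(1287 - 9/196) = sqrt(252243/196) = 3*sqrt(28027)/14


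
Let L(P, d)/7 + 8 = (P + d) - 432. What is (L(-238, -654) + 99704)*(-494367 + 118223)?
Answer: -33995894720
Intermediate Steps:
L(P, d) = -3080 + 7*P + 7*d (L(P, d) = -56 + 7*((P + d) - 432) = -56 + 7*(-432 + P + d) = -56 + (-3024 + 7*P + 7*d) = -3080 + 7*P + 7*d)
(L(-238, -654) + 99704)*(-494367 + 118223) = ((-3080 + 7*(-238) + 7*(-654)) + 99704)*(-494367 + 118223) = ((-3080 - 1666 - 4578) + 99704)*(-376144) = (-9324 + 99704)*(-376144) = 90380*(-376144) = -33995894720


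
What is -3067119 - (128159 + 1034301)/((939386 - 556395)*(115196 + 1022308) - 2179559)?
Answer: -20556851468568787/6702332537 ≈ -3.0671e+6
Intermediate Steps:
-3067119 - (128159 + 1034301)/((939386 - 556395)*(115196 + 1022308) - 2179559) = -3067119 - 1162460/(382991*1137504 - 2179559) = -3067119 - 1162460/(435653794464 - 2179559) = -3067119 - 1162460/435651614905 = -3067119 - 1*17884/6702332537 = -3067119 - 17884/6702332537 = -20556851468568787/6702332537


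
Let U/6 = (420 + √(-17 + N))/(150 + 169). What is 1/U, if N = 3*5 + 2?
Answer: 319/2520 ≈ 0.12659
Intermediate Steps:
N = 17 (N = 15 + 2 = 17)
U = 2520/319 (U = 6*((420 + √(-17 + 17))/(150 + 169)) = 6*((420 + √0)/319) = 6*((420 + 0)*(1/319)) = 6*(420*(1/319)) = 6*(420/319) = 2520/319 ≈ 7.8997)
1/U = 1/(2520/319) = 319/2520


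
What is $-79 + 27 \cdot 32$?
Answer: $785$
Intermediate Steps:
$-79 + 27 \cdot 32 = -79 + 864 = 785$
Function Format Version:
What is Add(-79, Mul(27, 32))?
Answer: 785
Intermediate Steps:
Add(-79, Mul(27, 32)) = Add(-79, 864) = 785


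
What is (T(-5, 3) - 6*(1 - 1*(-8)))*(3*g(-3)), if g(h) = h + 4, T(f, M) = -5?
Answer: -177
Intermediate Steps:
g(h) = 4 + h
(T(-5, 3) - 6*(1 - 1*(-8)))*(3*g(-3)) = (-5 - 6*(1 - 1*(-8)))*(3*(4 - 3)) = (-5 - 6*(1 + 8))*(3*1) = (-5 - 6*9)*3 = (-5 - 54)*3 = -59*3 = -177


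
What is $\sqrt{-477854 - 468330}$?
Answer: $2 i \sqrt{236546} \approx 972.72 i$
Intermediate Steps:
$\sqrt{-477854 - 468330} = \sqrt{-946184} = 2 i \sqrt{236546}$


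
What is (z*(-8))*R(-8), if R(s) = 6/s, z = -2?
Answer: -12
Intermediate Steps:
(z*(-8))*R(-8) = (-2*(-8))*(6/(-8)) = 16*(6*(-1/8)) = 16*(-3/4) = -12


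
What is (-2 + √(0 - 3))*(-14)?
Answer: 28 - 14*I*√3 ≈ 28.0 - 24.249*I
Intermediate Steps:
(-2 + √(0 - 3))*(-14) = (-2 + √(-3))*(-14) = (-2 + I*√3)*(-14) = 28 - 14*I*√3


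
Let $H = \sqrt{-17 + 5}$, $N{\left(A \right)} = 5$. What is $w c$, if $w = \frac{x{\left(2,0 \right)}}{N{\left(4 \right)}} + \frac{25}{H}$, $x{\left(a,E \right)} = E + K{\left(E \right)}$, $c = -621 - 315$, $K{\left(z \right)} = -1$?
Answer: $\frac{936}{5} + 3900 i \sqrt{3} \approx 187.2 + 6755.0 i$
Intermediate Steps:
$H = 2 i \sqrt{3}$ ($H = \sqrt{-12} = 2 i \sqrt{3} \approx 3.4641 i$)
$c = -936$ ($c = -621 - 315 = -936$)
$x{\left(a,E \right)} = -1 + E$ ($x{\left(a,E \right)} = E - 1 = -1 + E$)
$w = - \frac{1}{5} - \frac{25 i \sqrt{3}}{6}$ ($w = \frac{-1 + 0}{5} + \frac{25}{2 i \sqrt{3}} = \left(-1\right) \frac{1}{5} + 25 \left(- \frac{i \sqrt{3}}{6}\right) = - \frac{1}{5} - \frac{25 i \sqrt{3}}{6} \approx -0.2 - 7.2169 i$)
$w c = \left(- \frac{1}{5} - \frac{25 i \sqrt{3}}{6}\right) \left(-936\right) = \frac{936}{5} + 3900 i \sqrt{3}$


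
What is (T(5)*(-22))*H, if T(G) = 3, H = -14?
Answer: 924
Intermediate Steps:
(T(5)*(-22))*H = (3*(-22))*(-14) = -66*(-14) = 924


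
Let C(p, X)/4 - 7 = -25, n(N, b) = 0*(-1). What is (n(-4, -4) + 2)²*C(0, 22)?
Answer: -288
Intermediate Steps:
n(N, b) = 0
C(p, X) = -72 (C(p, X) = 28 + 4*(-25) = 28 - 100 = -72)
(n(-4, -4) + 2)²*C(0, 22) = (0 + 2)²*(-72) = 2²*(-72) = 4*(-72) = -288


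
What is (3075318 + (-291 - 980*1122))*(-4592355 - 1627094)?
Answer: -12286316257683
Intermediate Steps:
(3075318 + (-291 - 980*1122))*(-4592355 - 1627094) = (3075318 + (-291 - 1099560))*(-6219449) = (3075318 - 1099851)*(-6219449) = 1975467*(-6219449) = -12286316257683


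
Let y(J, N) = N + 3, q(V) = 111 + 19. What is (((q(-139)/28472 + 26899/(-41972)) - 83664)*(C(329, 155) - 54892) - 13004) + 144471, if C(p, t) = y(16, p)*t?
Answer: 10727923446870473/37344587 ≈ 2.8727e+8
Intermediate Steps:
q(V) = 130
y(J, N) = 3 + N
C(p, t) = t*(3 + p) (C(p, t) = (3 + p)*t = t*(3 + p))
(((q(-139)/28472 + 26899/(-41972)) - 83664)*(C(329, 155) - 54892) - 13004) + 144471 = (((130/28472 + 26899/(-41972)) - 83664)*(155*(3 + 329) - 54892) - 13004) + 144471 = (((130*(1/28472) + 26899*(-1/41972)) - 83664)*(155*332 - 54892) - 13004) + 144471 = (((65/14236 - 26899/41972) - 83664)*(51460 - 54892) - 13004) + 144471 = ((-23762874/37344587 - 83664)*(-3432) - 13004) + 144471 = (-3124421289642/37344587*(-3432) - 13004) + 144471 = (10723013866051344/37344587 - 13004) + 144471 = 10722528237041996/37344587 + 144471 = 10727923446870473/37344587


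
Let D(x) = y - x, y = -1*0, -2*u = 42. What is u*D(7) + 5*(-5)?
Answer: 122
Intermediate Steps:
u = -21 (u = -½*42 = -21)
y = 0
D(x) = -x (D(x) = 0 - x = -x)
u*D(7) + 5*(-5) = -(-21)*7 + 5*(-5) = -21*(-7) - 25 = 147 - 25 = 122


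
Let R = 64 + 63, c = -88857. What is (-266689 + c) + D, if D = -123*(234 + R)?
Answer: -399949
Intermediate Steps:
R = 127
D = -44403 (D = -123*(234 + 127) = -123*361 = -44403)
(-266689 + c) + D = (-266689 - 88857) - 44403 = -355546 - 44403 = -399949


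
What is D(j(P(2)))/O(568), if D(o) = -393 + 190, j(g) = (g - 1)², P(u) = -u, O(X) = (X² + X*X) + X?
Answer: -203/645816 ≈ -0.00031433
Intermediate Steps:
O(X) = X + 2*X² (O(X) = (X² + X²) + X = 2*X² + X = X + 2*X²)
j(g) = (-1 + g)²
D(o) = -203
D(j(P(2)))/O(568) = -203*1/(568*(1 + 2*568)) = -203*1/(568*(1 + 1136)) = -203/(568*1137) = -203/645816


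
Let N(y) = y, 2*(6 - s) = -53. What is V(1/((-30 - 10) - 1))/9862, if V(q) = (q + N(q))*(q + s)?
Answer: -2663/16578022 ≈ -0.00016063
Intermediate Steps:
s = 65/2 (s = 6 - 1/2*(-53) = 6 + 53/2 = 65/2 ≈ 32.500)
V(q) = 2*q*(65/2 + q) (V(q) = (q + q)*(q + 65/2) = (2*q)*(65/2 + q) = 2*q*(65/2 + q))
V(1/((-30 - 10) - 1))/9862 = ((65 + 2/((-30 - 10) - 1))/((-30 - 10) - 1))/9862 = ((65 + 2/(-40 - 1))/(-40 - 1))*(1/9862) = ((65 + 2/(-41))/(-41))*(1/9862) = -(65 + 2*(-1/41))/41*(1/9862) = -(65 - 2/41)/41*(1/9862) = -1/41*2663/41*(1/9862) = -2663/1681*1/9862 = -2663/16578022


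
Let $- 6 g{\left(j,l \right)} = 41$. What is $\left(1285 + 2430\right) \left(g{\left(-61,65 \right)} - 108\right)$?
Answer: $- \frac{2559635}{6} \approx -4.2661 \cdot 10^{5}$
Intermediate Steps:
$g{\left(j,l \right)} = - \frac{41}{6}$ ($g{\left(j,l \right)} = \left(- \frac{1}{6}\right) 41 = - \frac{41}{6}$)
$\left(1285 + 2430\right) \left(g{\left(-61,65 \right)} - 108\right) = \left(1285 + 2430\right) \left(- \frac{41}{6} - 108\right) = 3715 \left(- \frac{41}{6} - 108\right) = 3715 \left(- \frac{689}{6}\right) = - \frac{2559635}{6}$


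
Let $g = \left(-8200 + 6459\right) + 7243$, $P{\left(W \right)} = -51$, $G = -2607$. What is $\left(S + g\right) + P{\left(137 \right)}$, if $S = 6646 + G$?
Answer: $9490$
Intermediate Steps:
$S = 4039$ ($S = 6646 - 2607 = 4039$)
$g = 5502$ ($g = -1741 + 7243 = 5502$)
$\left(S + g\right) + P{\left(137 \right)} = \left(4039 + 5502\right) - 51 = 9541 - 51 = 9490$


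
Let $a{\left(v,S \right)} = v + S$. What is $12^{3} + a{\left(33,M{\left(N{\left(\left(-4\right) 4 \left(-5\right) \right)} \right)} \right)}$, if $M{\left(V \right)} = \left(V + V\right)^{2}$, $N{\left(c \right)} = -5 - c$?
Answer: $30661$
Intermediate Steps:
$M{\left(V \right)} = 4 V^{2}$ ($M{\left(V \right)} = \left(2 V\right)^{2} = 4 V^{2}$)
$a{\left(v,S \right)} = S + v$
$12^{3} + a{\left(33,M{\left(N{\left(\left(-4\right) 4 \left(-5\right) \right)} \right)} \right)} = 12^{3} + \left(4 \left(-5 - \left(-4\right) 4 \left(-5\right)\right)^{2} + 33\right) = 1728 + \left(4 \left(-5 - \left(-16\right) \left(-5\right)\right)^{2} + 33\right) = 1728 + \left(4 \left(-5 - 80\right)^{2} + 33\right) = 1728 + \left(4 \left(-85\right)^{2} + 33\right) = 1728 + \left(4 \cdot 7225 + 33\right) = 1728 + \left(28900 + 33\right) = 1728 + 28933 = 30661$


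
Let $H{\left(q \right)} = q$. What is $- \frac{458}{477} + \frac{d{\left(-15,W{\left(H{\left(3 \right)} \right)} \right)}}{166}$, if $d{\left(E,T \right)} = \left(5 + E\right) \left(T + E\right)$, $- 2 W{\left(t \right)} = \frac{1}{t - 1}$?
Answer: $- \frac{6571}{158364} \approx -0.041493$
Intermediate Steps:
$W{\left(t \right)} = - \frac{1}{2 \left(-1 + t\right)}$ ($W{\left(t \right)} = - \frac{1}{2 \left(t - 1\right)} = - \frac{1}{2 \left(-1 + t\right)}$)
$d{\left(E,T \right)} = \left(5 + E\right) \left(E + T\right)$
$- \frac{458}{477} + \frac{d{\left(-15,W{\left(H{\left(3 \right)} \right)} \right)}}{166} = - \frac{458}{477} + \frac{\left(-15\right)^{2} + 5 \left(-15\right) + 5 \left(- \frac{1}{-2 + 2 \cdot 3}\right) - 15 \left(- \frac{1}{-2 + 2 \cdot 3}\right)}{166} = \left(-458\right) \frac{1}{477} + \left(225 - 75 + 5 \left(- \frac{1}{-2 + 6}\right) - 15 \left(- \frac{1}{-2 + 6}\right)\right) \frac{1}{166} = - \frac{458}{477} + \left(225 - 75 + 5 \left(- \frac{1}{4}\right) - 15 \left(- \frac{1}{4}\right)\right) \frac{1}{166} = - \frac{458}{477} + \left(225 - 75 + 5 \left(\left(-1\right) \frac{1}{4}\right) - 15 \left(\left(-1\right) \frac{1}{4}\right)\right) \frac{1}{166} = - \frac{458}{477} + \left(225 - 75 + 5 \left(- \frac{1}{4}\right) - - \frac{15}{4}\right) \frac{1}{166} = - \frac{458}{477} + \left(225 - 75 - \frac{5}{4} + \frac{15}{4}\right) \frac{1}{166} = - \frac{458}{477} + \frac{305}{2} \cdot \frac{1}{166} = - \frac{458}{477} + \frac{305}{332} = - \frac{6571}{158364}$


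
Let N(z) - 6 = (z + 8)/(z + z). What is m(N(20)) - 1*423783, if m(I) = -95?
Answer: -423878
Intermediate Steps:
N(z) = 6 + (8 + z)/(2*z) (N(z) = 6 + (z + 8)/(z + z) = 6 + (8 + z)/((2*z)) = 6 + (8 + z)*(1/(2*z)) = 6 + (8 + z)/(2*z))
m(N(20)) - 1*423783 = -95 - 1*423783 = -95 - 423783 = -423878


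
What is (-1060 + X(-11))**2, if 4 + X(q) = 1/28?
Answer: 887503681/784 ≈ 1.1320e+6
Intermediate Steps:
X(q) = -111/28 (X(q) = -4 + 1/28 = -111/28)
(-1060 + X(-11))**2 = (-1060 - 111/28)**2 = (-29791/28)**2 = 887503681/784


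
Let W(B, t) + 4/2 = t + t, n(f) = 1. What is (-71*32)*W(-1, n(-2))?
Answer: 0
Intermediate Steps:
W(B, t) = -2 + 2*t (W(B, t) = -2 + (t + t) = -2 + 2*t)
(-71*32)*W(-1, n(-2)) = (-71*32)*(-2 + 2*1) = -2272*(-2 + 2) = -2272*0 = 0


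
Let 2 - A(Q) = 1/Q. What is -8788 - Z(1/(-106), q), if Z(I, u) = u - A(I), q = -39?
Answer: -8641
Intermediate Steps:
A(Q) = 2 - 1/Q
Z(I, u) = -2 + u + 1/I (Z(I, u) = u - (2 - 1/I) = u + (-2 + 1/I) = -2 + u + 1/I)
-8788 - Z(1/(-106), q) = -8788 - (-2 - 39 + 1/(1/(-106))) = -8788 - (-2 - 39 + 1/(-1/106)) = -8788 - (-2 - 39 - 106) = -8788 - 1*(-147) = -8788 + 147 = -8641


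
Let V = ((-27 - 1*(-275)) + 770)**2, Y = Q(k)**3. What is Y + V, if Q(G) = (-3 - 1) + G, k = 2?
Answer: 1036316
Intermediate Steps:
Q(G) = -4 + G
Y = -8 (Y = (-4 + 2)**3 = (-2)**3 = -8)
V = 1036324 (V = ((-27 + 275) + 770)**2 = (248 + 770)**2 = 1018**2 = 1036324)
Y + V = -8 + 1036324 = 1036316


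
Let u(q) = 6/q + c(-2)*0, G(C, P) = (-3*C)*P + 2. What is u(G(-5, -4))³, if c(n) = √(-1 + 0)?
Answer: -27/24389 ≈ -0.0011071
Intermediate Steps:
G(C, P) = 2 - 3*C*P (G(C, P) = -3*C*P + 2 = 2 - 3*C*P)
c(n) = I (c(n) = √(-1) = I)
u(q) = 6/q (u(q) = 6/q + I*0 = 6/q + 0 = 6/q)
u(G(-5, -4))³ = (6/(2 - 3*(-5)*(-4)))³ = (6/(2 - 60))³ = (6/(-58))³ = (6*(-1/58))³ = (-3/29)³ = -27/24389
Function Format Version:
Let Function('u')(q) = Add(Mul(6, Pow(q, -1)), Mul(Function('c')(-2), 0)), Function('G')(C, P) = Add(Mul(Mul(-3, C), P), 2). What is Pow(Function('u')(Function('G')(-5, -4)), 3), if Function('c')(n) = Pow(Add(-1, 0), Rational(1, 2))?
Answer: Rational(-27, 24389) ≈ -0.0011071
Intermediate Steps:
Function('G')(C, P) = Add(2, Mul(-3, C, P)) (Function('G')(C, P) = Add(Mul(-3, C, P), 2) = Add(2, Mul(-3, C, P)))
Function('c')(n) = I (Function('c')(n) = Pow(-1, Rational(1, 2)) = I)
Function('u')(q) = Mul(6, Pow(q, -1)) (Function('u')(q) = Add(Mul(6, Pow(q, -1)), Mul(I, 0)) = Add(Mul(6, Pow(q, -1)), 0) = Mul(6, Pow(q, -1)))
Pow(Function('u')(Function('G')(-5, -4)), 3) = Pow(Mul(6, Pow(Add(2, Mul(-3, -5, -4)), -1)), 3) = Pow(Mul(6, Pow(Add(2, -60), -1)), 3) = Pow(Mul(6, Pow(-58, -1)), 3) = Pow(Mul(6, Rational(-1, 58)), 3) = Pow(Rational(-3, 29), 3) = Rational(-27, 24389)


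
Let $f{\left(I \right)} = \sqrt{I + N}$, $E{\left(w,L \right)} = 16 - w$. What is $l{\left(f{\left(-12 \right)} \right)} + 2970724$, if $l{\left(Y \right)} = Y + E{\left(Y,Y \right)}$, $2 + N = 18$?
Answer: $2970740$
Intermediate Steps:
$N = 16$ ($N = -2 + 18 = 16$)
$f{\left(I \right)} = \sqrt{16 + I}$ ($f{\left(I \right)} = \sqrt{I + 16} = \sqrt{16 + I}$)
$l{\left(Y \right)} = 16$ ($l{\left(Y \right)} = Y - \left(-16 + Y\right) = 16$)
$l{\left(f{\left(-12 \right)} \right)} + 2970724 = 16 + 2970724 = 2970740$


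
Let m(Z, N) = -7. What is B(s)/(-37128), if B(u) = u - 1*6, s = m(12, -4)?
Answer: 1/2856 ≈ 0.00035014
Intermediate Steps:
s = -7
B(u) = -6 + u (B(u) = u - 6 = -6 + u)
B(s)/(-37128) = (-6 - 7)/(-37128) = -13*(-1/37128) = 1/2856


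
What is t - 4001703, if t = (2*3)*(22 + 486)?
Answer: -3998655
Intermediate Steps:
t = 3048 (t = 6*508 = 3048)
t - 4001703 = 3048 - 4001703 = -3998655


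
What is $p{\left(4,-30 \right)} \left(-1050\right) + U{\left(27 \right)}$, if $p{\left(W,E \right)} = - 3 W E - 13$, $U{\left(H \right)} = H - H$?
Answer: $-364350$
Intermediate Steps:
$U{\left(H \right)} = 0$
$p{\left(W,E \right)} = -13 - 3 E W$ ($p{\left(W,E \right)} = - 3 E W - 13 = -13 - 3 E W$)
$p{\left(4,-30 \right)} \left(-1050\right) + U{\left(27 \right)} = \left(-13 - \left(-90\right) 4\right) \left(-1050\right) + 0 = \left(-13 + 360\right) \left(-1050\right) + 0 = 347 \left(-1050\right) + 0 = -364350 + 0 = -364350$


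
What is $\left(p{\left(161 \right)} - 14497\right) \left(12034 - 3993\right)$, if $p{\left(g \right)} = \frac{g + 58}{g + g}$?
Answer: $- \frac{37533900415}{322} \approx -1.1656 \cdot 10^{8}$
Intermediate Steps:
$p{\left(g \right)} = \frac{58 + g}{2 g}$
$\left(p{\left(161 \right)} - 14497\right) \left(12034 - 3993\right) = \left(\frac{58 + 161}{2 \cdot 161} - 14497\right) \left(12034 - 3993\right) = \left(\frac{1}{2} \cdot \frac{1}{161} \cdot 219 - 14497\right) 8041 = \left(\frac{219}{322} - 14497\right) 8041 = \left(- \frac{4667815}{322}\right) 8041 = - \frac{37533900415}{322}$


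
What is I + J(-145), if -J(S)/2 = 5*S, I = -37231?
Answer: -35781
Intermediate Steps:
J(S) = -10*S
I + J(-145) = -37231 - 10*(-145) = -37231 + 1450 = -35781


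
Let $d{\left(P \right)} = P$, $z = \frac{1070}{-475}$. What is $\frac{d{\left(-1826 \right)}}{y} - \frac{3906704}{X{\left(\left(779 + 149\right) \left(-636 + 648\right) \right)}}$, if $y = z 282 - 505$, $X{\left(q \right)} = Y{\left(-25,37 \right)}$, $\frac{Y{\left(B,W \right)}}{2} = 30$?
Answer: $- \frac{105793872298}{1624845} \approx -65110.0$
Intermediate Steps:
$Y{\left(B,W \right)} = 60$ ($Y{\left(B,W \right)} = 2 \cdot 30 = 60$)
$z = - \frac{214}{95}$ ($z = 1070 \left(- \frac{1}{475}\right) = - \frac{214}{95} \approx -2.2526$)
$X{\left(q \right)} = 60$
$y = - \frac{108323}{95}$ ($y = \left(- \frac{214}{95}\right) 282 - 505 = - \frac{60348}{95} - 505 = - \frac{108323}{95} \approx -1140.2$)
$\frac{d{\left(-1826 \right)}}{y} - \frac{3906704}{X{\left(\left(779 + 149\right) \left(-636 + 648\right) \right)}} = - \frac{1826}{- \frac{108323}{95}} - \frac{3906704}{60} = \left(-1826\right) \left(- \frac{95}{108323}\right) - \frac{976676}{15} = \frac{173470}{108323} - \frac{976676}{15} = - \frac{105793872298}{1624845}$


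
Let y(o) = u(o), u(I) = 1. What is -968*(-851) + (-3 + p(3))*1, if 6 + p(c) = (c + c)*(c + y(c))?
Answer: 823783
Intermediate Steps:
y(o) = 1
p(c) = -6 + 2*c*(1 + c) (p(c) = -6 + (c + c)*(c + 1) = -6 + (2*c)*(1 + c) = -6 + 2*c*(1 + c))
-968*(-851) + (-3 + p(3))*1 = -968*(-851) + (-3 + (-6 + 2*3 + 2*3**2))*1 = 823768 + (-3 + (-6 + 6 + 2*9))*1 = 823768 + (-3 + (-6 + 6 + 18))*1 = 823768 + (-3 + 18)*1 = 823768 + 15*1 = 823768 + 15 = 823783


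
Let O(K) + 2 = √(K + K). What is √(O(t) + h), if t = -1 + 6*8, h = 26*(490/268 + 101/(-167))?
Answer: √(3732370675 + 125193721*√94)/11189 ≈ 6.2855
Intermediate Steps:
h = 355953/11189 (h = 26*(490*(1/268) + 101*(-1/167)) = 26*(245/134 - 101/167) = 26*(27381/22378) = 355953/11189 ≈ 31.813)
t = 47 (t = -1 + 48 = 47)
O(K) = -2 + √2*√K (O(K) = -2 + √(K + K) = -2 + √(2*K) = -2 + √2*√K)
√(O(t) + h) = √((-2 + √2*√47) + 355953/11189) = √((-2 + √94) + 355953/11189) = √(333575/11189 + √94)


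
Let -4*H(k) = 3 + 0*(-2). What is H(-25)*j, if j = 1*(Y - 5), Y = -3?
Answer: 6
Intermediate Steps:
H(k) = -¾ (H(k) = -(3 + 0*(-2))/4 = -(3 + 0)/4 = -¼*3 = -¾)
j = -8 (j = 1*(-3 - 5) = 1*(-8) = -8)
H(-25)*j = -¾*(-8) = 6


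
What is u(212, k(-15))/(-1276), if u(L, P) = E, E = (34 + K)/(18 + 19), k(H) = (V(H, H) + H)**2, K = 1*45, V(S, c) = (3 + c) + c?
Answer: -79/47212 ≈ -0.0016733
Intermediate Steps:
V(S, c) = 3 + 2*c
K = 45
k(H) = (3 + 3*H)**2 (k(H) = ((3 + 2*H) + H)**2 = (3 + 3*H)**2)
E = 79/37 (E = (34 + 45)/(18 + 19) = 79/37 ≈ 2.1351)
u(L, P) = 79/37
u(212, k(-15))/(-1276) = (79/37)/(-1276) = (79/37)*(-1/1276) = -79/47212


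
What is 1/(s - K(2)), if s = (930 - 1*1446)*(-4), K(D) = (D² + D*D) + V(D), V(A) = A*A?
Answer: 1/2052 ≈ 0.00048733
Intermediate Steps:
V(A) = A²
K(D) = 3*D² (K(D) = (D² + D*D) + D² = (D² + D²) + D² = 2*D² + D² = 3*D²)
s = 2064 (s = (930 - 1446)*(-4) = -516*(-4) = 2064)
1/(s - K(2)) = 1/(2064 - 3*2²) = 1/(2064 - 3*4) = 1/(2064 - 1*12) = 1/(2064 - 12) = 1/2052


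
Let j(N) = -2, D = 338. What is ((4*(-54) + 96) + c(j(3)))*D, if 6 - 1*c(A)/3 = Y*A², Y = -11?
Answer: 10140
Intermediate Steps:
c(A) = 18 + 33*A² (c(A) = 18 - (-33)*A² = 18 + 33*A²)
((4*(-54) + 96) + c(j(3)))*D = ((4*(-54) + 96) + (18 + 33*(-2)²))*338 = ((-216 + 96) + (18 + 33*4))*338 = (-120 + (18 + 132))*338 = (-120 + 150)*338 = 30*338 = 10140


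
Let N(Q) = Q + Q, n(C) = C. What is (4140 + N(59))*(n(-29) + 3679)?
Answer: 15541700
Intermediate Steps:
N(Q) = 2*Q
(4140 + N(59))*(n(-29) + 3679) = (4140 + 2*59)*(-29 + 3679) = (4140 + 118)*3650 = 4258*3650 = 15541700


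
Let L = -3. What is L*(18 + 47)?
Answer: -195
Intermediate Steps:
L*(18 + 47) = -3*(18 + 47) = -3*65 = -195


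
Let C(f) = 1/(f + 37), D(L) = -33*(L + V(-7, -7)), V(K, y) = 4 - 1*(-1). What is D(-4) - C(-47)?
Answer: -329/10 ≈ -32.900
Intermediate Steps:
V(K, y) = 5 (V(K, y) = 4 + 1 = 5)
D(L) = -165 - 33*L (D(L) = -33*(L + 5) = -33*(5 + L) = -165 - 33*L)
C(f) = 1/(37 + f)
D(-4) - C(-47) = (-165 - 33*(-4)) - 1/(37 - 47) = (-165 + 132) - 1/(-10) = -33 - 1*(-1/10) = -33 + 1/10 = -329/10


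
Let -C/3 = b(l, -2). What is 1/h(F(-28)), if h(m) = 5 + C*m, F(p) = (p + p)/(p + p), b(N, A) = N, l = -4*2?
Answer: 1/29 ≈ 0.034483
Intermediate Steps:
l = -8
C = 24 (C = -3*(-8) = 24)
F(p) = 1 (F(p) = (2*p)/((2*p)) = (2*p)*(1/(2*p)) = 1)
h(m) = 5 + 24*m
1/h(F(-28)) = 1/(5 + 24*1) = 1/(5 + 24) = 1/29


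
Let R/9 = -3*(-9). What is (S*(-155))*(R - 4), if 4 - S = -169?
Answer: -6408785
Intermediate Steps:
S = 173 (S = 4 - 1*(-169) = 4 + 169 = 173)
R = 243 (R = 9*(-3*(-9)) = 9*27 = 243)
(S*(-155))*(R - 4) = (173*(-155))*(243 - 4) = -26815*239 = -6408785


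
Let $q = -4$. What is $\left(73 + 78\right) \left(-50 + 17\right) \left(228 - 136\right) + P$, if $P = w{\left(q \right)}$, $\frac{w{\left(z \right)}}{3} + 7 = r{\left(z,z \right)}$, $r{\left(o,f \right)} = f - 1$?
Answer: $-458472$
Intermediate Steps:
$r{\left(o,f \right)} = -1 + f$
$w{\left(z \right)} = -24 + 3 z$ ($w{\left(z \right)} = -21 + 3 \left(-1 + z\right) = -21 + \left(-3 + 3 z\right) = -24 + 3 z$)
$P = -36$ ($P = -24 + 3 \left(-4\right) = -24 - 12 = -36$)
$\left(73 + 78\right) \left(-50 + 17\right) \left(228 - 136\right) + P = \left(73 + 78\right) \left(-50 + 17\right) \left(228 - 136\right) - 36 = 151 \left(-33\right) 92 - 36 = \left(-4983\right) 92 - 36 = -458436 - 36 = -458472$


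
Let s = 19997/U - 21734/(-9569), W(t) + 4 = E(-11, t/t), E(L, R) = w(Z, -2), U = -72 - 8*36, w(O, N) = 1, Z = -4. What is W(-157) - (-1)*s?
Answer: -193861573/3444840 ≈ -56.276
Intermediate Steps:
U = -360 (U = -72 - 288 = -360)
E(L, R) = 1
W(t) = -3 (W(t) = -4 + 1 = -3)
s = -183527053/3444840 (s = 19997/(-360) - 21734/(-9569) = 19997*(-1/360) - 21734*(-1/9569) = -19997/360 + 21734/9569 = -183527053/3444840 ≈ -53.276)
W(-157) - (-1)*s = -3 - (-1)*(-183527053)/3444840 = -3 - 1*183527053/3444840 = -3 - 183527053/3444840 = -193861573/3444840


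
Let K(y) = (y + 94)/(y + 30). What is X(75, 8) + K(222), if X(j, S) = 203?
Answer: 12868/63 ≈ 204.25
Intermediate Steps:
K(y) = (94 + y)/(30 + y)
X(75, 8) + K(222) = 203 + (94 + 222)/(30 + 222) = 203 + 316/252 = 203 + (1/252)*316 = 203 + 79/63 = 12868/63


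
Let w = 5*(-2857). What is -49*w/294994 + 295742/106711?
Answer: 23133725809/4497014962 ≈ 5.1442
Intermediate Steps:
w = -14285
-49*w/294994 + 295742/106711 = -49*(-14285)/294994 + 295742/106711 = 699965*(1/294994) + 295742*(1/106711) = 99995/42142 + 295742/106711 = 23133725809/4497014962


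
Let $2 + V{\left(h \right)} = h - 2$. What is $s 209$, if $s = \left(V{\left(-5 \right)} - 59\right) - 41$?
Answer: $-22781$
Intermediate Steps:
$V{\left(h \right)} = -4 + h$ ($V{\left(h \right)} = -2 + \left(h - 2\right) = -2 + \left(-2 + h\right) = -4 + h$)
$s = -109$ ($s = \left(\left(-4 - 5\right) - 59\right) - 41 = \left(-9 - 59\right) - 41 = -68 - 41 = -109$)
$s 209 = \left(-109\right) 209 = -22781$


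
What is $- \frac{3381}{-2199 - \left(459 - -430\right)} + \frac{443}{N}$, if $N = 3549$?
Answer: $\frac{13367153}{10959312} \approx 1.2197$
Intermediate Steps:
$- \frac{3381}{-2199 - \left(459 - -430\right)} + \frac{443}{N} = - \frac{3381}{-2199 - \left(459 - -430\right)} + \frac{443}{3549} = - \frac{3381}{-2199 - \left(459 + 430\right)} + 443 \cdot \frac{1}{3549} = - \frac{3381}{-2199 - 889} + \frac{443}{3549} = - \frac{3381}{-3088} + \frac{443}{3549} = \left(-3381\right) \left(- \frac{1}{3088}\right) + \frac{443}{3549} = \frac{3381}{3088} + \frac{443}{3549} = \frac{13367153}{10959312}$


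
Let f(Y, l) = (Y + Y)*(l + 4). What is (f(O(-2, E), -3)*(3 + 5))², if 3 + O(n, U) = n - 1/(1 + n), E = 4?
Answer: 4096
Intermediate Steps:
O(n, U) = -3 + n - 1/(1 + n) (O(n, U) = -3 + (n - 1/(1 + n)) = -3 + n - 1/(1 + n))
f(Y, l) = 2*Y*(4 + l) (f(Y, l) = (2*Y)*(4 + l) = 2*Y*(4 + l))
(f(O(-2, E), -3)*(3 + 5))² = ((2*((-4 + (-2)² - 2*(-2))/(1 - 2))*(4 - 3))*(3 + 5))² = ((2*((-4 + 4 + 4)/(-1))*1)*8)² = ((2*(-1*4)*1)*8)² = ((2*(-4)*1)*8)² = (-8*8)² = (-64)² = 4096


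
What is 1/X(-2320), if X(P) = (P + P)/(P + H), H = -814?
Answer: 1567/2320 ≈ 0.67543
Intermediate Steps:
X(P) = 2*P/(-814 + P) (X(P) = (P + P)/(P - 814) = (2*P)/(-814 + P) = 2*P/(-814 + P))
1/X(-2320) = 1/(2*(-2320)/(-814 - 2320)) = 1/(2*(-2320)/(-3134)) = 1/(2*(-2320)*(-1/3134)) = 1/(2320/1567) = 1567/2320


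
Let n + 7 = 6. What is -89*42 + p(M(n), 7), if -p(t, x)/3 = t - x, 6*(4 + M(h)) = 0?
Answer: -3705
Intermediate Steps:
n = -1 (n = -7 + 6 = -1)
M(h) = -4 (M(h) = -4 + (⅙)*0 = -4 + 0 = -4)
p(t, x) = -3*t + 3*x (p(t, x) = -3*(t - x) = -3*t + 3*x)
-89*42 + p(M(n), 7) = -89*42 + (-3*(-4) + 3*7) = -3738 + (12 + 21) = -3738 + 33 = -3705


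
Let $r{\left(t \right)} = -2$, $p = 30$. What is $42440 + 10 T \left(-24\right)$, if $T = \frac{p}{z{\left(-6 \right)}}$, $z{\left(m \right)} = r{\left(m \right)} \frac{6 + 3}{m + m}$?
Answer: $37640$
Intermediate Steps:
$z{\left(m \right)} = - \frac{9}{m}$ ($z{\left(m \right)} = - 2 \frac{6 + 3}{m + m} = - 2 \frac{9}{2 m} = - \frac{9}{m}$)
$T = 20$ ($T = \frac{30}{\left(-9\right) \frac{1}{-6}} = \frac{30}{\left(-9\right) \left(- \frac{1}{6}\right)} = \frac{30}{\frac{3}{2}} = 30 \cdot \frac{2}{3} = 20$)
$42440 + 10 T \left(-24\right) = 42440 + 10 \cdot 20 \left(-24\right) = 42440 + 200 \left(-24\right) = 42440 - 4800 = 37640$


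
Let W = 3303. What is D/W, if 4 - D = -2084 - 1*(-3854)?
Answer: -1766/3303 ≈ -0.53467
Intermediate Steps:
D = -1766 (D = 4 - (-2084 - 1*(-3854)) = 4 - (-2084 + 3854) = 4 - 1*1770 = 4 - 1770 = -1766)
D/W = -1766/3303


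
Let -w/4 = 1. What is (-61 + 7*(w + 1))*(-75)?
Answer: 6150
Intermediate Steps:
w = -4 (w = -4*1 = -4)
(-61 + 7*(w + 1))*(-75) = (-61 + 7*(-4 + 1))*(-75) = (-61 + 7*(-3))*(-75) = (-61 - 21)*(-75) = -82*(-75) = 6150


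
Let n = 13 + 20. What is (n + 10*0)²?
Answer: 1089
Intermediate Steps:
n = 33
(n + 10*0)² = (33 + 10*0)² = (33 + 0)² = 33² = 1089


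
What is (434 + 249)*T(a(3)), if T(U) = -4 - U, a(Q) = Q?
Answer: -4781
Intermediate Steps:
(434 + 249)*T(a(3)) = (434 + 249)*(-4 - 1*3) = 683*(-4 - 3) = 683*(-7) = -4781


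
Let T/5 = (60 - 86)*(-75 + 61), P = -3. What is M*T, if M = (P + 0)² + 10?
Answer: 34580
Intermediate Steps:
T = 1820 (T = 5*((60 - 86)*(-75 + 61)) = 5*(-26*(-14)) = 5*364 = 1820)
M = 19 (M = (-3 + 0)² + 10 = (-3)² + 10 = 9 + 10 = 19)
M*T = 19*1820 = 34580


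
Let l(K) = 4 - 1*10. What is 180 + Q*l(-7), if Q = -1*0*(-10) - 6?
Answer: 216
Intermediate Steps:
Q = -6 (Q = 0*(-10) - 6 = 0 - 6 = -6)
l(K) = -6 (l(K) = 4 - 10 = -6)
180 + Q*l(-7) = 180 - 6*(-6) = 180 + 36 = 216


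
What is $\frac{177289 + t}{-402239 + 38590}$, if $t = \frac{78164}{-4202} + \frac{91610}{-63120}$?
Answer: $- \frac{2350854268123}{4822535577288} \approx -0.48747$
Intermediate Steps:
$t = - \frac{265932845}{13261512}$ ($t = 78164 \left(- \frac{1}{4202}\right) + 91610 \left(- \frac{1}{63120}\right) = - \frac{39082}{2101} - \frac{9161}{6312} = - \frac{265932845}{13261512} \approx -20.053$)
$\frac{177289 + t}{-402239 + 38590} = \frac{177289 - \frac{265932845}{13261512}}{-402239 + 38590} = \frac{2350854268123}{13261512 \left(-363649\right)} = \frac{2350854268123}{13261512} \left(- \frac{1}{363649}\right) = - \frac{2350854268123}{4822535577288}$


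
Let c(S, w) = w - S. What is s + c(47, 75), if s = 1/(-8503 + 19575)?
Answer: 310017/11072 ≈ 28.000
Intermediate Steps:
s = 1/11072 ≈ 9.0318e-5
s + c(47, 75) = 1/11072 + (75 - 1*47) = 1/11072 + (75 - 47) = 1/11072 + 28 = 310017/11072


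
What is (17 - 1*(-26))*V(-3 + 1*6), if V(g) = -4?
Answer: -172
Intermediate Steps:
(17 - 1*(-26))*V(-3 + 1*6) = (17 - 1*(-26))*(-4) = (17 + 26)*(-4) = 43*(-4) = -172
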